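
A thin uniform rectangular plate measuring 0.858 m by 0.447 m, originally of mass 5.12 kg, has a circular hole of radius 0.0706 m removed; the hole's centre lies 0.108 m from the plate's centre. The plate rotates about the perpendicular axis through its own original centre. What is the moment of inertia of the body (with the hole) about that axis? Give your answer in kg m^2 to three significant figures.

0.396

Unpierced body about its centre: I₀ = (1/12)M(a²+b²) = (1/12)(5.12)[(0.858)² + (0.447)²] = 0.39935 kg m^2.
The removed disk has mass m = M·πr²/(ab) = (5.12)·π(0.0706)²/(0.858·0.447) = 0.20904 kg (same uniform areal density).
Its moment of inertia about the rotation axis (parallel-axis theorem): I_hole = (1/2)mr² + md² = (1/2)(0.20904)(0.0706)² + (0.20904)(0.108)² = 0.0029592 kg m^2.
Treating the hole as negative mass, I = I₀ − I_hole = 0.39935 − 0.0029592 = 0.39639 kg m^2.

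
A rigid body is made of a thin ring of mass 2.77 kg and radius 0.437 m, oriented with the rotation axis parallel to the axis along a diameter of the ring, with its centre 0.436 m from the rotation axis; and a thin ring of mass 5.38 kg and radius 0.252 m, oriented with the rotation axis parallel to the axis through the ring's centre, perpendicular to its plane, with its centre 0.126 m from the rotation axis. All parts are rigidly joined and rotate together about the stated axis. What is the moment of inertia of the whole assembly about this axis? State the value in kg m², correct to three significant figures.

1.22

Thin ring: I_cm = (1/2)MR² = (1/2)(2.77)(0.437)² = 0.26449 kg m²; centre at d = 0.436 m, so the parallel axis theorem gives I = 0.26449 + (2.77)(0.436)² = 0.79106 kg m².
Thin ring: I_cm = MR² = (5.38)(0.252)² = 0.34165 kg m²; centre at d = 0.126 m, so the parallel axis theorem gives I = 0.34165 + (5.38)(0.126)² = 0.42706 kg m².
Total I = 0.79106 + 0.42706 = 1.2181 kg m².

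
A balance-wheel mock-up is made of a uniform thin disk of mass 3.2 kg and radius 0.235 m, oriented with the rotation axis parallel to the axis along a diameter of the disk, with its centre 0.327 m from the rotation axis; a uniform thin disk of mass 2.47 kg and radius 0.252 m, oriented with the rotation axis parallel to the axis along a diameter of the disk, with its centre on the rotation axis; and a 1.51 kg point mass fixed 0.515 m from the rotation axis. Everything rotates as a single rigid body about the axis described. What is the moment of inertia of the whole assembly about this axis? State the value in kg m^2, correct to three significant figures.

0.826

Thin disk: I_cm = (1/4)MR² = (1/4)(3.2)(0.235)² = 0.04418 kg m^2; centre at d = 0.327 m, so the parallel axis theorem gives I = 0.04418 + (3.2)(0.327)² = 0.38635 kg m^2.
Thin disk: I_cm = (1/4)MR² = (1/4)(2.47)(0.252)² = 0.039214 kg m^2; axis through the centre, so I = 0.039214 kg m^2.
Point mass: I_cm = 0; centre at d = 0.515 m, so the parallel axis theorem gives I = 0 + (1.51)(0.515)² = 0.40049 kg m^2.
Total I = 0.38635 + 0.039214 + 0.40049 = 0.82606 kg m^2.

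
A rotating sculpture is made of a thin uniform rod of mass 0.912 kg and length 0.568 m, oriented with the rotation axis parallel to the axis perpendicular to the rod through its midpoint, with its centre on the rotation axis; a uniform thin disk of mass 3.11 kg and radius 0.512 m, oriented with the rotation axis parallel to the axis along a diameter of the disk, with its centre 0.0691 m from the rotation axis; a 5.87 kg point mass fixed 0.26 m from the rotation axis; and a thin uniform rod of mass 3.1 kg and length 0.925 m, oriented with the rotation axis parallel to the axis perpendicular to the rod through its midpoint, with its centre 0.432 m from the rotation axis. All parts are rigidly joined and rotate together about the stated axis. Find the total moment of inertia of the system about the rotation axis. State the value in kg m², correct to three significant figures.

1.44

Thin rod: I_cm = (1/12)ML² = (1/12)(0.912)(0.568)² = 0.024519 kg m²; axis through the centre, so I = 0.024519 kg m².
Thin disk: I_cm = (1/4)MR² = (1/4)(3.11)(0.512)² = 0.20382 kg m²; centre at d = 0.0691 m, so I = I_cm + Md² gives I = 0.20382 + (3.11)(0.0691)² = 0.21867 kg m².
Point mass: I_cm = 0; centre at d = 0.26 m, so I = I_cm + Md² gives I = 0 + (5.87)(0.26)² = 0.39681 kg m².
Thin rod: I_cm = (1/12)ML² = (1/12)(3.1)(0.925)² = 0.22104 kg m²; centre at d = 0.432 m, so I = I_cm + Md² gives I = 0.22104 + (3.1)(0.432)² = 0.79957 kg m².
Total I = 0.024519 + 0.21867 + 0.39681 + 0.79957 = 1.4396 kg m².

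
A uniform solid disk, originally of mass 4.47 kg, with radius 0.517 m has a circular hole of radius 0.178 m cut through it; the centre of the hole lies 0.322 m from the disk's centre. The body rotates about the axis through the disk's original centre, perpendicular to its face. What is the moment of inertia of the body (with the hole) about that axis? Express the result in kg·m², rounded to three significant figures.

0.534

Unpierced body about its centre: I₀ = (1/2)MR² = (1/2)(4.47)(0.517)² = 0.59739 kg·m².
The removed disk has mass m = M·(r/R)² = (4.47)(0.178/0.517)² = 0.52987 kg (same uniform areal density).
Its moment of inertia about the rotation axis (parallel-axis theorem): I_hole = (1/2)mr² + md² = (1/2)(0.52987)(0.178)² + (0.52987)(0.322)² = 0.063333 kg·m².
Treating the hole as negative mass, I = I₀ − I_hole = 0.59739 − 0.063333 = 0.53406 kg·m².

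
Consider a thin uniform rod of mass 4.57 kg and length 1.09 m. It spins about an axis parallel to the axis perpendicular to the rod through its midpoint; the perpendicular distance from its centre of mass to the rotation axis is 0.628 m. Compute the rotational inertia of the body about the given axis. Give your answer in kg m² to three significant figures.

2.25

I_cm = (1/12)ML² = (1/12)(4.57)(1.09)² = 0.45247 kg m²; centre at d = 0.628 m, so I = I_cm + Md² gives I = 0.45247 + (4.57)(0.628)² = 2.2548 kg m².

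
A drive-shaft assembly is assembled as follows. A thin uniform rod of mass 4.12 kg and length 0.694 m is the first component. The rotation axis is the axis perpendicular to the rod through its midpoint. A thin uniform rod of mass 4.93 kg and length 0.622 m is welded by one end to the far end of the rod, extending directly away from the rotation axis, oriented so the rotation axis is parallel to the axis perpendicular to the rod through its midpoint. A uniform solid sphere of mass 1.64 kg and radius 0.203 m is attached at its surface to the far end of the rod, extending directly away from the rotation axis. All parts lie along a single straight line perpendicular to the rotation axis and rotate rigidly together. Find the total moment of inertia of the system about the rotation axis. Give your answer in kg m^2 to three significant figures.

4.74

Thin rod: I_cm = (1/12)ML² = (1/12)(4.12)(0.694)² = 0.16536 kg m^2; axis through the centre, so I = 0.16536 kg m^2.
Thin rod: I_cm = (1/12)ML² = (1/12)(4.93)(0.622)² = 0.15894 kg m^2; centre at d = 0.347 + 0.311 = 0.658 m, so the parallel axis theorem gives I = 0.15894 + (4.93)(0.658)² = 2.2935 kg m^2.
Solid sphere: I_cm = (2/5)MR² = (2/5)(1.64)(0.203)² = 0.027033 kg m^2; centre at d = 0.347 + 0.311 + 0.311 + 0.203 = 1.172 m, so the parallel axis theorem gives I = 0.027033 + (1.64)(1.172)² = 2.2797 kg m^2.
Total I = 0.16536 + 2.2935 + 2.2797 = 4.7385 kg m^2.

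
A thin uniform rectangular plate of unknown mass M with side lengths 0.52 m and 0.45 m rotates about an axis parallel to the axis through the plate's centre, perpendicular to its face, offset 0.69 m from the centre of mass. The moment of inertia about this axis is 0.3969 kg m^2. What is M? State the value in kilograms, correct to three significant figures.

I = I_cm + Md² = (1/12)M(a²+b²) + Md² = M·[0.0833333·[(0.52)² + (0.45)²] + (0.69)²] = M·0.51551.
So M = 0.3969 / 0.51551 = 0.76992 kg.

0.770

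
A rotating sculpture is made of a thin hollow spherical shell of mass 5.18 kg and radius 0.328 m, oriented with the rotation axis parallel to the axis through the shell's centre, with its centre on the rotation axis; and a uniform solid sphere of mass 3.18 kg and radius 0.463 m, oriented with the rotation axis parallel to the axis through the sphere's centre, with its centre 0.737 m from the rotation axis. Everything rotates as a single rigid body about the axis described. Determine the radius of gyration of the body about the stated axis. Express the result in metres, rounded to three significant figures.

Spherical shell: I_cm = (2/3)MR² = (2/3)(5.18)(0.328)² = 0.37152 kg m²; axis through the centre, so I = 0.37152 kg m².
Solid sphere: I_cm = (2/5)MR² = (2/5)(3.18)(0.463)² = 0.27268 kg m²; centre at d = 0.737 m, so the parallel axis theorem gives I = 0.27268 + (3.18)(0.737)² = 2 kg m².
Total I = 2.3715 kg m²; total mass M = 8.36 kg.
k = √(I/M) = √(2.3715/8.36) = 0.53261 m.

0.533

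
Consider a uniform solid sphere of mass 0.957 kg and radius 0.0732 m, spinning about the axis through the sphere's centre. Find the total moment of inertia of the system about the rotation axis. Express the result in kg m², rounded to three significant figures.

0.00205

I_cm = (2/5)MR² = (2/5)(0.957)(0.0732)² = 0.0020511 kg m²; axis through the centre, so I = 0.0020511 kg m².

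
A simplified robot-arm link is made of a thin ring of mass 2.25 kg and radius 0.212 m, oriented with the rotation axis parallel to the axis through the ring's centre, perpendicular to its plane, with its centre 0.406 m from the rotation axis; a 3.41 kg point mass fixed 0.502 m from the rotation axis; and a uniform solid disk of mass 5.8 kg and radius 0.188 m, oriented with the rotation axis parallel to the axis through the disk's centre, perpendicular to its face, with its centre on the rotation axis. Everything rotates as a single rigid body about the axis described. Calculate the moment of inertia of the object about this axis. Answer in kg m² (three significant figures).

1.43

Thin ring: I_cm = MR² = (2.25)(0.212)² = 0.10112 kg m²; centre at d = 0.406 m, so the parallel axis theorem gives I = 0.10112 + (2.25)(0.406)² = 0.47201 kg m².
Point mass: I_cm = 0; centre at d = 0.502 m, so the parallel axis theorem gives I = 0 + (3.41)(0.502)² = 0.85933 kg m².
Solid disk: I_cm = (1/2)MR² = (1/2)(5.8)(0.188)² = 0.1025 kg m²; axis through the centre, so I = 0.1025 kg m².
Total I = 0.47201 + 0.85933 + 0.1025 = 1.4338 kg m².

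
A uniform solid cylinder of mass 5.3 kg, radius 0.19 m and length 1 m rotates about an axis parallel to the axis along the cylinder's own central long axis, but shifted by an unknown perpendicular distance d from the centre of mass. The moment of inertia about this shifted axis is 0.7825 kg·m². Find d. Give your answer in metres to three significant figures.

0.360

About the centre-of-mass axis, I_cm = (1/2)MR² = (1/2)(5.3)(0.19)² = 0.095665 kg·m².
Parallel axis theorem: I = I_cm + Md², so Md² = 0.7825 − 0.095665 = 0.68683 kg·m².
d = √(0.68683 / 5.3) = 0.35999 m.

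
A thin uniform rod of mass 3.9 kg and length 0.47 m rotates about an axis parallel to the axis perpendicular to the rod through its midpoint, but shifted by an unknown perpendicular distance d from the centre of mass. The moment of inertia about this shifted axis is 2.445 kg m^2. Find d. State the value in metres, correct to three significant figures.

About the centre-of-mass axis, I_cm = (1/12)ML² = (1/12)(3.9)(0.47)² = 0.071792 kg m^2.
Parallel axis theorem: I = I_cm + Md², so Md² = 2.445 − 0.071792 = 2.3732 kg m^2.
d = √(2.3732 / 3.9) = 0.78007 m.

0.780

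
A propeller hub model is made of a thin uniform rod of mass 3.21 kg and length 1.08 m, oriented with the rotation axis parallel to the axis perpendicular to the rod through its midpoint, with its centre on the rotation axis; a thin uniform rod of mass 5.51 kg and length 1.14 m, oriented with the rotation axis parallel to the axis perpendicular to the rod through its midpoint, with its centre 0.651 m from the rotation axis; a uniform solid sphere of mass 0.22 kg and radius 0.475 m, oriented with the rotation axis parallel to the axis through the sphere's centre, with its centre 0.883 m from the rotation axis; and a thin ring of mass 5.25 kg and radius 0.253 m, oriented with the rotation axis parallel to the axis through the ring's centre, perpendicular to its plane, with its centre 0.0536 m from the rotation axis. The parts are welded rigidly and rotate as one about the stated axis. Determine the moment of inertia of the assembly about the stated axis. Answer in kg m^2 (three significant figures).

3.79

Thin rod: I_cm = (1/12)ML² = (1/12)(3.21)(1.08)² = 0.31201 kg m^2; axis through the centre, so I = 0.31201 kg m^2.
Thin rod: I_cm = (1/12)ML² = (1/12)(5.51)(1.14)² = 0.59673 kg m^2; centre at d = 0.651 m, so the parallel axis theorem gives I = 0.59673 + (5.51)(0.651)² = 2.9319 kg m^2.
Solid sphere: I_cm = (2/5)MR² = (2/5)(0.22)(0.475)² = 0.019855 kg m^2; centre at d = 0.883 m, so the parallel axis theorem gives I = 0.019855 + (0.22)(0.883)² = 0.19139 kg m^2.
Thin ring: I_cm = MR² = (5.25)(0.253)² = 0.33605 kg m^2; centre at d = 0.0536 m, so the parallel axis theorem gives I = 0.33605 + (5.25)(0.0536)² = 0.35113 kg m^2.
Total I = 0.31201 + 2.9319 + 0.19139 + 0.35113 = 3.7864 kg m^2.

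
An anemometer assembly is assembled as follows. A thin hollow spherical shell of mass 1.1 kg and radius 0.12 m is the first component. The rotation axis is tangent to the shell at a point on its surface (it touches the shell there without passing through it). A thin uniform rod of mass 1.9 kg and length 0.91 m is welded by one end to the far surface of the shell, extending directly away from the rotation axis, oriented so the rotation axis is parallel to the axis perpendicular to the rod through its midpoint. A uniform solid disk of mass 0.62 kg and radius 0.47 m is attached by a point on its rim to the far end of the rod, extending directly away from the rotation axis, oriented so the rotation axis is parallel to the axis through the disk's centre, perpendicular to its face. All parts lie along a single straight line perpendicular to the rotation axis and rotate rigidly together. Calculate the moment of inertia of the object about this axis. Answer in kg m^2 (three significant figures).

Spherical shell: I_cm = (2/3)MR² = (2/3)(1.1)(0.12)² = 0.01056 kg m^2; centre at d = 0.12 m, so I = I_cm + Md² gives I = 0.01056 + (1.1)(0.12)² = 0.0264 kg m^2.
Thin rod: I_cm = (1/12)ML² = (1/12)(1.9)(0.91)² = 0.13112 kg m^2; centre at d = 0.12 + 0.12 + 0.455 = 0.695 m, so I = I_cm + Md² gives I = 0.13112 + (1.9)(0.695)² = 1.0489 kg m^2.
Solid disk: I_cm = (1/2)MR² = (1/2)(0.62)(0.47)² = 0.068479 kg m^2; centre at d = 0.12 + 0.12 + 0.455 + 0.455 + 0.47 = 1.62 m, so I = I_cm + Md² gives I = 0.068479 + (0.62)(1.62)² = 1.6956 kg m^2.
Total I = 0.0264 + 1.0489 + 1.6956 = 2.7709 kg m^2.

2.77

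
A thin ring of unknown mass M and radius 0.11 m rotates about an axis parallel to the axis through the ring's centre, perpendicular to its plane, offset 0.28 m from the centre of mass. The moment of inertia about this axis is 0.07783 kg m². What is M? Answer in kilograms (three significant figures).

I = I_cm + Md² = MR² + Md² = M·[1·(0.11)² + (0.28)²] = M·0.0905.
So M = 0.07783 / 0.0905 = 0.86 kg.

0.860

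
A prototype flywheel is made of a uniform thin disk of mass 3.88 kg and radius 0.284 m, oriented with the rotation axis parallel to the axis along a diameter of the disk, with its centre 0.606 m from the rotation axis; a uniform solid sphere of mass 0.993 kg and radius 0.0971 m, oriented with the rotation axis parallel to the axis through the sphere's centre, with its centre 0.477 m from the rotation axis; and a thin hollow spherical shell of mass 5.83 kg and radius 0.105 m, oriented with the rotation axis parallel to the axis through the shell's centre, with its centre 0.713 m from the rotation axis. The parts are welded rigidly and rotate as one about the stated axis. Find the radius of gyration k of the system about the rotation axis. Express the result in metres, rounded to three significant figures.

0.665

Thin disk: I_cm = (1/4)MR² = (1/4)(3.88)(0.284)² = 0.078236 kg·m²; centre at d = 0.606 m, so I = I_cm + Md² gives I = 0.078236 + (3.88)(0.606)² = 1.5031 kg·m².
Solid sphere: I_cm = (2/5)MR² = (2/5)(0.993)(0.0971)² = 0.003745 kg·m²; centre at d = 0.477 m, so I = I_cm + Md² gives I = 0.003745 + (0.993)(0.477)² = 0.22968 kg·m².
Spherical shell: I_cm = (2/3)MR² = (2/3)(5.83)(0.105)² = 0.04285 kg·m²; centre at d = 0.713 m, so I = I_cm + Md² gives I = 0.04285 + (5.83)(0.713)² = 3.0066 kg·m².
Total I = 4.7394 kg·m²; total mass M = 10.703 kg.
k = √(I/M) = √(4.7394/10.703) = 0.66544 m.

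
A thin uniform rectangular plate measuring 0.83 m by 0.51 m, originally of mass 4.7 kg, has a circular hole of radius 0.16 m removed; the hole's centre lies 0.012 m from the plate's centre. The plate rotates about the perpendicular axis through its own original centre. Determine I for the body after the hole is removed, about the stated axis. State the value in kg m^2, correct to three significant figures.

Unpierced body about its centre: I₀ = (1/12)M(a²+b²) = (1/12)(4.7)[(0.83)² + (0.51)²] = 0.37169 kg m^2.
The removed disk has mass m = M·πr²/(ab) = (4.7)·π(0.16)²/(0.83·0.51) = 0.89298 kg (same uniform areal density).
Its moment of inertia about the rotation axis (parallel-axis theorem): I_hole = (1/2)mr² + md² = (1/2)(0.89298)(0.16)² + (0.89298)(0.012)² = 0.011559 kg m^2.
Treating the hole as negative mass, I = I₀ − I_hole = 0.37169 − 0.011559 = 0.36013 kg m^2.

0.360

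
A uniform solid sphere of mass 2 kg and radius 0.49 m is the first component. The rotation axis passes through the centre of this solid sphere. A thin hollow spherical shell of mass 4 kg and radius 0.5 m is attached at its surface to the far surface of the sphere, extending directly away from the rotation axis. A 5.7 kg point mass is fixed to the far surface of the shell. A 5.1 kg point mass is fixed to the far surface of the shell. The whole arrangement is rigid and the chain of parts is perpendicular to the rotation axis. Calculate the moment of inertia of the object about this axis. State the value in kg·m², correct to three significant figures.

Solid sphere: I_cm = (2/5)MR² = (2/5)(2)(0.49)² = 0.19208 kg·m²; axis through the centre, so I = 0.19208 kg·m².
Spherical shell: I_cm = (2/3)MR² = (2/3)(4)(0.5)² = 0.66667 kg·m²; centre at d = 0.49 + 0.5 = 0.99 m, so the parallel axis theorem gives I = 0.66667 + (4)(0.99)² = 4.5871 kg·m².
Point mass: I_cm = 0; centre at d = 0.49 + 0.5 + 0.5 = 1.49 m, so the parallel axis theorem gives I = 0 + (5.7)(1.49)² = 12.655 kg·m².
Point mass: I_cm = 0; centre at d = 0.49 + 0.5 + 0.5 = 1.49 m, so the parallel axis theorem gives I = 0 + (5.1)(1.49)² = 11.323 kg·m².
Total I = 0.19208 + 4.5871 + 12.655 + 11.323 = 28.756 kg·m².

28.8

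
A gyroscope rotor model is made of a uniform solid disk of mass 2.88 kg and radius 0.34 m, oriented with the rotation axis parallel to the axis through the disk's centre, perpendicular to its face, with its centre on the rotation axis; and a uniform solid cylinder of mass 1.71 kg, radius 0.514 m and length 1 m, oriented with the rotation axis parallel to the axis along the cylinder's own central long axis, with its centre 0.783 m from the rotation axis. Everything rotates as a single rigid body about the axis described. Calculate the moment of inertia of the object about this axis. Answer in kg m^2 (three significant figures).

Solid disk: I_cm = (1/2)MR² = (1/2)(2.88)(0.34)² = 0.16646 kg m^2; axis through the centre, so I = 0.16646 kg m^2.
Solid cylinder: I_cm = (1/2)MR² = (1/2)(1.71)(0.514)² = 0.22589 kg m^2; centre at d = 0.783 m, so the parallel axis theorem gives I = 0.22589 + (1.71)(0.783)² = 1.2743 kg m^2.
Total I = 0.16646 + 1.2743 = 1.4407 kg m^2.

1.44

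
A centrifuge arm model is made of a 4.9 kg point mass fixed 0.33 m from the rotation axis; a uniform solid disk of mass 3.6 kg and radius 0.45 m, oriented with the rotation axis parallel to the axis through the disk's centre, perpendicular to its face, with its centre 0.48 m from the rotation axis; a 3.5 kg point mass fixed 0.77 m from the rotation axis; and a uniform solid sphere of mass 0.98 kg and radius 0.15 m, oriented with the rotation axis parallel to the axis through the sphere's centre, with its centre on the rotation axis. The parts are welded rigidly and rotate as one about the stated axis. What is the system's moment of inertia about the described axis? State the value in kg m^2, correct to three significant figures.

Point mass: I_cm = 0; centre at d = 0.33 m, so the parallel axis theorem gives I = 0 + (4.9)(0.33)² = 0.53361 kg m^2.
Solid disk: I_cm = (1/2)MR² = (1/2)(3.6)(0.45)² = 0.3645 kg m^2; centre at d = 0.48 m, so the parallel axis theorem gives I = 0.3645 + (3.6)(0.48)² = 1.1939 kg m^2.
Point mass: I_cm = 0; centre at d = 0.77 m, so the parallel axis theorem gives I = 0 + (3.5)(0.77)² = 2.0751 kg m^2.
Solid sphere: I_cm = (2/5)MR² = (2/5)(0.98)(0.15)² = 0.00882 kg m^2; axis through the centre, so I = 0.00882 kg m^2.
Total I = 0.53361 + 1.1939 + 2.0751 + 0.00882 = 3.8115 kg m^2.

3.81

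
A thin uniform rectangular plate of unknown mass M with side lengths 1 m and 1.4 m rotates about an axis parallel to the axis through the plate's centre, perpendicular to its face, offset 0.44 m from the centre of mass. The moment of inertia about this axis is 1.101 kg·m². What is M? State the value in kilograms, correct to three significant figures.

I = I_cm + Md² = (1/12)M(a²+b²) + Md² = M·[0.0833333·[(1)² + (1.4)²] + (0.44)²] = M·0.44027.
So M = 1.101 / 0.44027 = 2.5008 kg.

2.50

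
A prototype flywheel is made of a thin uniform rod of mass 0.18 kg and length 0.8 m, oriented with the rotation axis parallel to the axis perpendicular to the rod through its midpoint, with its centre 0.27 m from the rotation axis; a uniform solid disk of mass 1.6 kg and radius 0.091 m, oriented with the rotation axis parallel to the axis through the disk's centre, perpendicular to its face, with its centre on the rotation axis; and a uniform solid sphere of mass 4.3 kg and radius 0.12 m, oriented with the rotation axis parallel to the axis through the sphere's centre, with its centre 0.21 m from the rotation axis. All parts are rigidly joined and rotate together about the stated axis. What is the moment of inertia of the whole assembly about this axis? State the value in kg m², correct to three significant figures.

Thin rod: I_cm = (1/12)ML² = (1/12)(0.18)(0.8)² = 0.0096 kg m²; centre at d = 0.27 m, so I = I_cm + Md² gives I = 0.0096 + (0.18)(0.27)² = 0.022722 kg m².
Solid disk: I_cm = (1/2)MR² = (1/2)(1.6)(0.091)² = 0.0066248 kg m²; axis through the centre, so I = 0.0066248 kg m².
Solid sphere: I_cm = (2/5)MR² = (2/5)(4.3)(0.12)² = 0.024768 kg m²; centre at d = 0.21 m, so I = I_cm + Md² gives I = 0.024768 + (4.3)(0.21)² = 0.2144 kg m².
Total I = 0.022722 + 0.0066248 + 0.2144 = 0.24374 kg m².

0.244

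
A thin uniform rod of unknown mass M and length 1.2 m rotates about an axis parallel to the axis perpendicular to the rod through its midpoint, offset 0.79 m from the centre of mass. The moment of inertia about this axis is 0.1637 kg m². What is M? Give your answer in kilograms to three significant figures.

0.220

I = I_cm + Md² = (1/12)ML² + Md² = M·[0.0833333·(1.2)² + (0.79)²] = M·0.7441.
So M = 0.1637 / 0.7441 = 0.22 kg.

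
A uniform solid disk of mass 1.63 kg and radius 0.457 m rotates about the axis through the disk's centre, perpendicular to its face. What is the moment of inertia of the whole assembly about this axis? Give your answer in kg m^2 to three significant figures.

I_cm = (1/2)MR² = (1/2)(1.63)(0.457)² = 0.17021 kg m^2; axis through the centre, so I = 0.17021 kg m^2.

0.170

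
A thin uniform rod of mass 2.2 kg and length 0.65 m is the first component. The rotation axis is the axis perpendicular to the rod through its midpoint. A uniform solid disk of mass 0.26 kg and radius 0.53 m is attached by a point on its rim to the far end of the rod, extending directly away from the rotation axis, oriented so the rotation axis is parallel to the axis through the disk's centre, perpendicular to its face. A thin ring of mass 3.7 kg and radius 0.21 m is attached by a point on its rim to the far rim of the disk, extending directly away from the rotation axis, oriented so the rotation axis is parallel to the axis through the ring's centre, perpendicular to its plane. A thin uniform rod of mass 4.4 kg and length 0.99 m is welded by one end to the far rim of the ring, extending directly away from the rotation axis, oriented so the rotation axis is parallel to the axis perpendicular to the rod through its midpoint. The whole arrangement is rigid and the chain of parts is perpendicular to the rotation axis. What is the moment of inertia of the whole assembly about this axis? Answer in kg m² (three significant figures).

Thin rod: I_cm = (1/12)ML² = (1/12)(2.2)(0.65)² = 0.077458 kg m²; axis through the centre, so I = 0.077458 kg m².
Solid disk: I_cm = (1/2)MR² = (1/2)(0.26)(0.53)² = 0.036517 kg m²; centre at d = 0.325 + 0.53 = 0.855 m, so the parallel axis theorem gives I = 0.036517 + (0.26)(0.855)² = 0.22658 kg m².
Thin ring: I_cm = MR² = (3.7)(0.21)² = 0.16317 kg m²; centre at d = 0.325 + 0.53 + 0.53 + 0.21 = 1.595 m, so the parallel axis theorem gives I = 0.16317 + (3.7)(1.595)² = 9.5761 kg m².
Thin rod: I_cm = (1/12)ML² = (1/12)(4.4)(0.99)² = 0.35937 kg m²; centre at d = 0.325 + 0.53 + 0.53 + 0.21 + 0.21 + 0.495 = 2.3 m, so the parallel axis theorem gives I = 0.35937 + (4.4)(2.3)² = 23.635 kg m².
Total I = 0.077458 + 0.22658 + 9.5761 + 23.635 = 33.515 kg m².

33.5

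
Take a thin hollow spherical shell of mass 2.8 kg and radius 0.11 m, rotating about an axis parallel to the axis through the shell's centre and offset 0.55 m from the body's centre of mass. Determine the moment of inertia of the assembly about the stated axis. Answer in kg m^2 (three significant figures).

0.870

I_cm = (2/3)MR² = (2/3)(2.8)(0.11)² = 0.022587 kg m^2; centre at d = 0.55 m, so I = I_cm + Md² gives I = 0.022587 + (2.8)(0.55)² = 0.86959 kg m^2.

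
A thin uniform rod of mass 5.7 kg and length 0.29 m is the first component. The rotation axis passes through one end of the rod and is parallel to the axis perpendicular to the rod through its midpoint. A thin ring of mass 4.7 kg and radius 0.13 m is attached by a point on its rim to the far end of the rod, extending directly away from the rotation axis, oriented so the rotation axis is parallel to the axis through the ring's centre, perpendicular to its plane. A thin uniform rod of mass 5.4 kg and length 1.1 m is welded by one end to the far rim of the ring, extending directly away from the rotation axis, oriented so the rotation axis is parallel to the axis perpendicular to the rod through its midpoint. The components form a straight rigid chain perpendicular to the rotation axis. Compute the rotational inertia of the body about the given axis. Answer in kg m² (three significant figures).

Thin rod: I_cm = (1/12)ML² = (1/12)(5.7)(0.29)² = 0.039947 kg m²; centre at d = 0.145 m, so the parallel axis theorem gives I = 0.039947 + (5.7)(0.145)² = 0.15979 kg m².
Thin ring: I_cm = MR² = (4.7)(0.13)² = 0.07943 kg m²; centre at d = 0.145 + 0.145 + 0.13 = 0.42 m, so the parallel axis theorem gives I = 0.07943 + (4.7)(0.42)² = 0.90851 kg m².
Thin rod: I_cm = (1/12)ML² = (1/12)(5.4)(1.1)² = 0.5445 kg m²; centre at d = 0.145 + 0.145 + 0.13 + 0.13 + 0.55 = 1.1 m, so the parallel axis theorem gives I = 0.5445 + (5.4)(1.1)² = 7.0785 kg m².
Total I = 0.15979 + 0.90851 + 7.0785 = 8.1468 kg m².

8.15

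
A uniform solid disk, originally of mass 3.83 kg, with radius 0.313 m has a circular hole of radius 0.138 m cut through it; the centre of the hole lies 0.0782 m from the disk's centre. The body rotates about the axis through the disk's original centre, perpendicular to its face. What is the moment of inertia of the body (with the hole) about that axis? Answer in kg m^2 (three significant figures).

0.176

Unpierced body about its centre: I₀ = (1/2)MR² = (1/2)(3.83)(0.313)² = 0.18761 kg m^2.
The removed disk has mass m = M·(r/R)² = (3.83)(0.138/0.313)² = 0.74451 kg (same uniform areal density).
Its moment of inertia about the rotation axis (parallel-axis theorem): I_hole = (1/2)mr² + md² = (1/2)(0.74451)(0.138)² + (0.74451)(0.0782)² = 0.011642 kg m^2.
Treating the hole as negative mass, I = I₀ − I_hole = 0.18761 − 0.011642 = 0.17597 kg m^2.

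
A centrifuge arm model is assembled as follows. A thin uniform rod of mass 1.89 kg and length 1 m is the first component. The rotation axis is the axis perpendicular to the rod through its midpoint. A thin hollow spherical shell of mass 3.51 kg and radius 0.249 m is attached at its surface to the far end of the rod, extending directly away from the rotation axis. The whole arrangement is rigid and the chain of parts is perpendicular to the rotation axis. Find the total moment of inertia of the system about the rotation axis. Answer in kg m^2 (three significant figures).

Thin rod: I_cm = (1/12)ML² = (1/12)(1.89)(1)² = 0.1575 kg m^2; axis through the centre, so I = 0.1575 kg m^2.
Spherical shell: I_cm = (2/3)MR² = (2/3)(3.51)(0.249)² = 0.14508 kg m^2; centre at d = 0.5 + 0.249 = 0.749 m, so I = I_cm + Md² gives I = 0.14508 + (3.51)(0.749)² = 2.1142 kg m^2.
Total I = 0.1575 + 2.1142 = 2.2717 kg m^2.

2.27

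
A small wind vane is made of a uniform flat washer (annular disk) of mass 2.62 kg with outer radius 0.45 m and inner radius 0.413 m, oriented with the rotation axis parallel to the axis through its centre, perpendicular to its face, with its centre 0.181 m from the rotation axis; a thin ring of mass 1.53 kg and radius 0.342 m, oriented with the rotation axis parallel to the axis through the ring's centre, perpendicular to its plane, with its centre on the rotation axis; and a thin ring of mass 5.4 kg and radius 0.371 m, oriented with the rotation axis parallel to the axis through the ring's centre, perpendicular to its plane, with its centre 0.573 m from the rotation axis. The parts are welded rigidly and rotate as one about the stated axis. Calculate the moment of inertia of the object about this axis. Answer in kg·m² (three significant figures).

3.27

Annular disk: I_cm = (1/2)M(R²+r²) = (1/2)(2.62)[(0.45)² + (0.413)²] = 0.48872 kg·m²; centre at d = 0.181 m, so I = I_cm + Md² gives I = 0.48872 + (2.62)(0.181)² = 0.57455 kg·m².
Thin ring: I_cm = MR² = (1.53)(0.342)² = 0.17895 kg·m²; axis through the centre, so I = 0.17895 kg·m².
Thin ring: I_cm = MR² = (5.4)(0.371)² = 0.74326 kg·m²; centre at d = 0.573 m, so I = I_cm + Md² gives I = 0.74326 + (5.4)(0.573)² = 2.5162 kg·m².
Total I = 0.57455 + 0.17895 + 2.5162 = 3.2697 kg·m².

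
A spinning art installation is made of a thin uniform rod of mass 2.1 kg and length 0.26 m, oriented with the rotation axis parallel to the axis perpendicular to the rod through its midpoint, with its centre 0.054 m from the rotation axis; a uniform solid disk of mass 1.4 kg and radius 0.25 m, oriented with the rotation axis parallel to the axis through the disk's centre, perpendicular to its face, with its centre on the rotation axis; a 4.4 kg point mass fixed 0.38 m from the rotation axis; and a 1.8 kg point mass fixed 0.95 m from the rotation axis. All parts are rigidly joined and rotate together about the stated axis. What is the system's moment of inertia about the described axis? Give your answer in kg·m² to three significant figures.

Thin rod: I_cm = (1/12)ML² = (1/12)(2.1)(0.26)² = 0.01183 kg·m²; centre at d = 0.054 m, so the parallel axis theorem gives I = 0.01183 + (2.1)(0.054)² = 0.017954 kg·m².
Solid disk: I_cm = (1/2)MR² = (1/2)(1.4)(0.25)² = 0.04375 kg·m²; axis through the centre, so I = 0.04375 kg·m².
Point mass: I_cm = 0; centre at d = 0.38 m, so the parallel axis theorem gives I = 0 + (4.4)(0.38)² = 0.63536 kg·m².
Point mass: I_cm = 0; centre at d = 0.95 m, so the parallel axis theorem gives I = 0 + (1.8)(0.95)² = 1.6245 kg·m².
Total I = 0.017954 + 0.04375 + 0.63536 + 1.6245 = 2.3216 kg·m².

2.32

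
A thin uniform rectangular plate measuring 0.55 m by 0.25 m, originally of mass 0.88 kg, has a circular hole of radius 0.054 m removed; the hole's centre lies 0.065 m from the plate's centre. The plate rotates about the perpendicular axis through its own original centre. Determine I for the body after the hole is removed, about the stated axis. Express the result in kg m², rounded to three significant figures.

0.0264

Unpierced body about its centre: I₀ = (1/12)M(a²+b²) = (1/12)(0.88)[(0.55)² + (0.25)²] = 0.026767 kg m².
The removed disk has mass m = M·πr²/(ab) = (0.88)·π(0.054)²/(0.55·0.25) = 0.05863 kg (same uniform areal density).
Its moment of inertia about the rotation axis (parallel-axis theorem): I_hole = (1/2)mr² + md² = (1/2)(0.05863)(0.054)² + (0.05863)(0.065)² = 0.00033319 kg m².
Treating the hole as negative mass, I = I₀ − I_hole = 0.026767 − 0.00033319 = 0.026433 kg m².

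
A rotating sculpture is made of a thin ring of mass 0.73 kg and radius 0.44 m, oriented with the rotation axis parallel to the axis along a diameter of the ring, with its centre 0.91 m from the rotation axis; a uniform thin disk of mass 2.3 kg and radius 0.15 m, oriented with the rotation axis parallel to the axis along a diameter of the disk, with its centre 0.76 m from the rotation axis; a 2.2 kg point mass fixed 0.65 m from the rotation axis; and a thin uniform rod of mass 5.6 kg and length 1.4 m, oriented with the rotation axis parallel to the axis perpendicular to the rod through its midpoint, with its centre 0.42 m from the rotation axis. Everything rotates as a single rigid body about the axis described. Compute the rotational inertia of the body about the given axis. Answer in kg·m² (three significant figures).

Thin ring: I_cm = (1/2)MR² = (1/2)(0.73)(0.44)² = 0.070664 kg·m²; centre at d = 0.91 m, so the parallel axis theorem gives I = 0.070664 + (0.73)(0.91)² = 0.67518 kg·m².
Thin disk: I_cm = (1/4)MR² = (1/4)(2.3)(0.15)² = 0.012937 kg·m²; centre at d = 0.76 m, so the parallel axis theorem gives I = 0.012937 + (2.3)(0.76)² = 1.3414 kg·m².
Point mass: I_cm = 0; centre at d = 0.65 m, so the parallel axis theorem gives I = 0 + (2.2)(0.65)² = 0.9295 kg·m².
Thin rod: I_cm = (1/12)ML² = (1/12)(5.6)(1.4)² = 0.91467 kg·m²; centre at d = 0.42 m, so the parallel axis theorem gives I = 0.91467 + (5.6)(0.42)² = 1.9025 kg·m².
Total I = 0.67518 + 1.3414 + 0.9295 + 1.9025 = 4.8486 kg·m².

4.85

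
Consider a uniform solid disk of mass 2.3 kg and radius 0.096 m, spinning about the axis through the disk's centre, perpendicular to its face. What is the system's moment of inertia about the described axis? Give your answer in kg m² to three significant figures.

0.0106

I_cm = (1/2)MR² = (1/2)(2.3)(0.096)² = 0.010598 kg m²; axis through the centre, so I = 0.010598 kg m².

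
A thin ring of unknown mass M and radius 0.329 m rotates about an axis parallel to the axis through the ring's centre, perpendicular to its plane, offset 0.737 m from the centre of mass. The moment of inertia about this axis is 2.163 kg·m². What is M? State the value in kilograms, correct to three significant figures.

I = I_cm + Md² = MR² + Md² = M·[1·(0.329)² + (0.737)²] = M·0.65141.
So M = 2.163 / 0.65141 = 3.3205 kg.

3.32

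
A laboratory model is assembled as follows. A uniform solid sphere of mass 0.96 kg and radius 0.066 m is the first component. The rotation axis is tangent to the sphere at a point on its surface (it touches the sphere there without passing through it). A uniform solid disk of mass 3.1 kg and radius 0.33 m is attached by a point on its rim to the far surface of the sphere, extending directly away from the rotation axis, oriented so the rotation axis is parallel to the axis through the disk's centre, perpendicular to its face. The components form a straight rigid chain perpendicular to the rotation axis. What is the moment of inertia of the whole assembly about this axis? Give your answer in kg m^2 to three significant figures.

Solid sphere: I_cm = (2/5)MR² = (2/5)(0.96)(0.066)² = 0.0016727 kg m^2; centre at d = 0.066 m, so the parallel axis theorem gives I = 0.0016727 + (0.96)(0.066)² = 0.0058545 kg m^2.
Solid disk: I_cm = (1/2)MR² = (1/2)(3.1)(0.33)² = 0.1688 kg m^2; centre at d = 0.066 + 0.066 + 0.33 = 0.462 m, so the parallel axis theorem gives I = 0.1688 + (3.1)(0.462)² = 0.83047 kg m^2.
Total I = 0.0058545 + 0.83047 = 0.83633 kg m^2.

0.836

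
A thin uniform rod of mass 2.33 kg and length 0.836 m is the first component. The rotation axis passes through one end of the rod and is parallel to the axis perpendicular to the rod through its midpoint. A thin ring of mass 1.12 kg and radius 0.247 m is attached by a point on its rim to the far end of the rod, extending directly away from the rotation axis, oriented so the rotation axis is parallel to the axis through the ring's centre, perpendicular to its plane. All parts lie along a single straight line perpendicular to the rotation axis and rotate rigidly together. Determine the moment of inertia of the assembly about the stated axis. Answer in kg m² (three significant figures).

Thin rod: I_cm = (1/12)ML² = (1/12)(2.33)(0.836)² = 0.1357 kg m²; centre at d = 0.418 m, so the parallel axis theorem gives I = 0.1357 + (2.33)(0.418)² = 0.54281 kg m².
Thin ring: I_cm = MR² = (1.12)(0.247)² = 0.06833 kg m²; centre at d = 0.418 + 0.418 + 0.247 = 1.083 m, so the parallel axis theorem gives I = 0.06833 + (1.12)(1.083)² = 1.382 kg m².
Total I = 0.54281 + 1.382 = 1.9248 kg m².

1.92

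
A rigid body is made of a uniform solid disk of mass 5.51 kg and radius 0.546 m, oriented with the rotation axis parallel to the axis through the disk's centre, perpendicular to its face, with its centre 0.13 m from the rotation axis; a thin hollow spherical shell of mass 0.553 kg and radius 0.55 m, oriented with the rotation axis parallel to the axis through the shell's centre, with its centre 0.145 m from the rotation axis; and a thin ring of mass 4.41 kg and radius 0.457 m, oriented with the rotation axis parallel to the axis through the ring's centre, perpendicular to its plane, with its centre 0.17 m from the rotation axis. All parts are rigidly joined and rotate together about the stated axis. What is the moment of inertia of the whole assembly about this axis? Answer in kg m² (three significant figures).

Solid disk: I_cm = (1/2)MR² = (1/2)(5.51)(0.546)² = 0.82131 kg m²; centre at d = 0.13 m, so I = I_cm + Md² gives I = 0.82131 + (5.51)(0.13)² = 0.91443 kg m².
Spherical shell: I_cm = (2/3)MR² = (2/3)(0.553)(0.55)² = 0.11152 kg m²; centre at d = 0.145 m, so I = I_cm + Md² gives I = 0.11152 + (0.553)(0.145)² = 0.12315 kg m².
Thin ring: I_cm = MR² = (4.41)(0.457)² = 0.92102 kg m²; centre at d = 0.17 m, so I = I_cm + Md² gives I = 0.92102 + (4.41)(0.17)² = 1.0485 kg m².
Total I = 0.91443 + 0.12315 + 1.0485 = 2.0861 kg m².

2.09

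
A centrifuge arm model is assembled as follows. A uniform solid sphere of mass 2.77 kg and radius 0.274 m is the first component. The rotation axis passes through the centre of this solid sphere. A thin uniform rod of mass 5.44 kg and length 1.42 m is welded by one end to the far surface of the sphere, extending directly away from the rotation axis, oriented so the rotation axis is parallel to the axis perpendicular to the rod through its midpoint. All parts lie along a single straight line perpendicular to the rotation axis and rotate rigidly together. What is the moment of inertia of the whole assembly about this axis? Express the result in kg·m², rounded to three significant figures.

6.26

Solid sphere: I_cm = (2/5)MR² = (2/5)(2.77)(0.274)² = 0.083184 kg·m²; axis through the centre, so I = 0.083184 kg·m².
Thin rod: I_cm = (1/12)ML² = (1/12)(5.44)(1.42)² = 0.9141 kg·m²; centre at d = 0.274 + 0.71 = 0.984 m, so the parallel axis theorem gives I = 0.9141 + (5.44)(0.984)² = 6.1814 kg·m².
Total I = 0.083184 + 6.1814 = 6.2646 kg·m².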